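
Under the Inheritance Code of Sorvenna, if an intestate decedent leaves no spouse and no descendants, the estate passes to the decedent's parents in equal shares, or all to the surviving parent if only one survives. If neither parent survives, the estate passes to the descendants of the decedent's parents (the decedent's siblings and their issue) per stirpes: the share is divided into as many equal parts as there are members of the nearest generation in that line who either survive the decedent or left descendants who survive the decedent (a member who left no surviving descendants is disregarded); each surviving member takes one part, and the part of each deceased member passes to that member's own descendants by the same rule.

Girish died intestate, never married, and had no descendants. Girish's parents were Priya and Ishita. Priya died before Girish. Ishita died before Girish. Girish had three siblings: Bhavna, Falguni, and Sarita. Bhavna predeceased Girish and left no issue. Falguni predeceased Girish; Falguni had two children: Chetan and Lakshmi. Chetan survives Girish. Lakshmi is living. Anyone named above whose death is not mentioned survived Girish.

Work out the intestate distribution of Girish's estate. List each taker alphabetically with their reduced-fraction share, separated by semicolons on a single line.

Neither parent survives and there are no descendants, so the estate passes to Girish's siblings and their issue per stirpes.
Bhavna left no surviving issue, so that branch lapses and is disregarded.
The estate is divided into 2 equal shares of 1/2 among Falguni, Sarita.
Falguni predeceased; the 1/2 allotted to Falguni's branch passes to Falguni's issue by representation.
The 1/2 is divided into 2 equal shares of 1/4 among Chetan, Lakshmi.
Chetan is living and takes 1/4.
Lakshmi is living and takes 1/4.
Sarita is living and takes 1/2.

Chetan 1/4; Lakshmi 1/4; Sarita 1/2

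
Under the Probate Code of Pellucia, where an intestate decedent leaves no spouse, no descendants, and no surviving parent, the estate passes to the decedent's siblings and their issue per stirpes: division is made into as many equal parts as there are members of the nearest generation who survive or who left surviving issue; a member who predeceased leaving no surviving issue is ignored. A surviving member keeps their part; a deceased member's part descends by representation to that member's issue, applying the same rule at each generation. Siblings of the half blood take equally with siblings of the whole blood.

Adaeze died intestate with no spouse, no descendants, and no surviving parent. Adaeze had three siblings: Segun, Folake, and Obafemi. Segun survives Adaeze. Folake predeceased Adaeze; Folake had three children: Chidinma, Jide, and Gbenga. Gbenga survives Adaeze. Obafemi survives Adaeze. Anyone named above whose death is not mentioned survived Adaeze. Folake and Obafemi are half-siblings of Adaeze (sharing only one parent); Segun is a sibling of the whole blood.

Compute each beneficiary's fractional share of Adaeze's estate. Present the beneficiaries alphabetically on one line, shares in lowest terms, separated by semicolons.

Chidinma 1/9; Gbenga 1/9; Jide 1/9; Obafemi 1/3; Segun 1/3

No spouse, descendants, or parent survives, so the estate passes to Adaeze's siblings per stirpes.
Half-blood and whole-blood siblings take equally under the stated rule.
The estate is divided into 3 equal shares of 1/3 among Segun, Folake, Obafemi.
Segun is living and takes 1/3.
Folake predeceased; the 1/3 allotted to Folake's branch passes to Folake's issue by representation.
The 1/3 is divided into 3 equal shares of 1/9 among Chidinma, Jide, Gbenga.
Chidinma is living and takes 1/9.
Jide is living and takes 1/9.
Gbenga is living and takes 1/9.
Obafemi is living and takes 1/3.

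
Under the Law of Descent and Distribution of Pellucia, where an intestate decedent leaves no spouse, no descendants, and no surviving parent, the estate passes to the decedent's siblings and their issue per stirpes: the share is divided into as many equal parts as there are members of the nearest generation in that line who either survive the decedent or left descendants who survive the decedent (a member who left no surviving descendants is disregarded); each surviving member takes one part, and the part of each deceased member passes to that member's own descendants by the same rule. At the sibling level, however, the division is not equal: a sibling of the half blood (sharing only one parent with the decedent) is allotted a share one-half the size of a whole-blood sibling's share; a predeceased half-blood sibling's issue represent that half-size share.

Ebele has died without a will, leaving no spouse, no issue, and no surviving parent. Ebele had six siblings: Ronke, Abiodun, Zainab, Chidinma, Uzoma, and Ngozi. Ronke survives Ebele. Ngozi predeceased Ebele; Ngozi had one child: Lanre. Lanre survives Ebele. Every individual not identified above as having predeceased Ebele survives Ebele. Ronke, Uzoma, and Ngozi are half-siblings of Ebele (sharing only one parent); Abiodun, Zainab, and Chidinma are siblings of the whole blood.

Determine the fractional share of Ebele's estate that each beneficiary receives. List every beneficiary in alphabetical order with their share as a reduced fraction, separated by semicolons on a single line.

Abiodun 2/9; Chidinma 2/9; Lanre 1/9; Ronke 1/9; Uzoma 1/9; Zainab 2/9

No spouse, descendants, or parent survives, so the estate passes to Ebele's siblings per stirpes.
Half-blood siblings count for one-half the weight of whole-blood siblings at the initial division.
Dividing 1 in proportion to weights (total weight 9/2): Ronke (weight 1/2) → 1/9; Abiodun (weight 1) → 2/9; Zainab (weight 1) → 2/9; Chidinma (weight 1) → 2/9; Uzoma (weight 1/2) → 1/9; Ngozi (weight 1/2) → 1/9.
Ronke is living and takes 1/9.
Abiodun is living and takes 2/9.
Zainab is living and takes 2/9.
Chidinma is living and takes 2/9.
Uzoma is living and takes 1/9.
Ngozi predeceased; the 1/9 allotted to Ngozi's branch passes to Ngozi's issue by representation.
Lanre is the sole taker at this level and receives the full 1/9.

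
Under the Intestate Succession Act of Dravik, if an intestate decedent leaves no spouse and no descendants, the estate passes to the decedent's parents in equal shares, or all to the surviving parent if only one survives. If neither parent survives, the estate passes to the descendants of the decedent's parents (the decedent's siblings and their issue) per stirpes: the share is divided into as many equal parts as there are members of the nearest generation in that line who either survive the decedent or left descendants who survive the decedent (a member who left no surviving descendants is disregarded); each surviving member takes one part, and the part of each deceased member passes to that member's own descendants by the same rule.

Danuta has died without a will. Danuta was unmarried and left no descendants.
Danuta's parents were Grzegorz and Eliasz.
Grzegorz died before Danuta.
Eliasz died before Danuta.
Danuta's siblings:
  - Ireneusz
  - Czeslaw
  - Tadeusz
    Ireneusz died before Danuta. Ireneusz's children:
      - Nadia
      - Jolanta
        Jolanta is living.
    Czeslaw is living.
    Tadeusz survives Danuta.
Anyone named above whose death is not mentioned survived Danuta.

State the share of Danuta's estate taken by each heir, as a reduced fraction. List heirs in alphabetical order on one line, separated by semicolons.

Czeslaw 1/3; Jolanta 1/6; Nadia 1/6; Tadeusz 1/3

Neither parent survives and there are no descendants, so the estate passes to Danuta's siblings and their issue per stirpes.
The estate is divided into 3 equal shares of 1/3 among Ireneusz, Czeslaw, Tadeusz.
Ireneusz predeceased; the 1/3 allotted to Ireneusz's branch passes to Ireneusz's issue by representation.
The 1/3 is divided into 2 equal shares of 1/6 among Nadia, Jolanta.
Nadia is living and takes 1/6.
Jolanta is living and takes 1/6.
Czeslaw is living and takes 1/3.
Tadeusz is living and takes 1/3.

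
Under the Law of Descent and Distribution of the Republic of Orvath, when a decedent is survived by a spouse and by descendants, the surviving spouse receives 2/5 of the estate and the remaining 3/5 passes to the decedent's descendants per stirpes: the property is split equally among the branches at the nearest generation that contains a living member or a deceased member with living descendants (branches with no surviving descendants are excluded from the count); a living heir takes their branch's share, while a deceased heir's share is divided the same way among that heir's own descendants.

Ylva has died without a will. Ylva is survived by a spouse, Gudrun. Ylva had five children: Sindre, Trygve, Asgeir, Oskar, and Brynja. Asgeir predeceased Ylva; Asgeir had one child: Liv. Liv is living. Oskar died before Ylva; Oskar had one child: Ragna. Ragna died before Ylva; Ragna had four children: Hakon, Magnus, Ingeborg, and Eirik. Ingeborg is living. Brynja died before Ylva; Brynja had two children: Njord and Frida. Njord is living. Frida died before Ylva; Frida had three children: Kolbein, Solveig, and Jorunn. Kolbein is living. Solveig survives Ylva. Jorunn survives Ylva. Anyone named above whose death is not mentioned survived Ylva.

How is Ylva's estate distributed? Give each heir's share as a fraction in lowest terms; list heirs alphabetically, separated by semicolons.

Gudrun, as surviving spouse, takes 2/5.
The remaining 3/5 passes to Ylva's descendants per stirpes.
The 3/5 is divided into 5 equal shares of 3/25 among Sindre, Trygve, Asgeir, Oskar, Brynja.
Sindre is living and takes 3/25.
Trygve is living and takes 3/25.
Asgeir predeceased; the 3/25 allotted to Asgeir's branch passes to Asgeir's issue by representation.
Liv is the sole taker at this level and receives the full 3/25.
Oskar predeceased; the 3/25 allotted to Oskar's branch passes to Oskar's issue by representation.
Ragna's line is the sole branch at this level, so the full 3/25 passes to Ragna's issue by representation.
The 3/25 is divided into 4 equal shares of 3/100 among Hakon, Magnus, Ingeborg, Eirik.
Hakon is living and takes 3/100.
Magnus is living and takes 3/100.
Ingeborg is living and takes 3/100.
Eirik is living and takes 3/100.
Brynja predeceased; the 3/25 allotted to Brynja's branch passes to Brynja's issue by representation.
The 3/25 is divided into 2 equal shares of 3/50 among Njord, Frida.
Njord is living and takes 3/50.
Frida predeceased; the 3/50 allotted to Frida's branch passes to Frida's issue by representation.
The 3/50 is divided into 3 equal shares of 1/50 among Kolbein, Solveig, Jorunn.
Kolbein is living and takes 1/50.
Solveig is living and takes 1/50.
Jorunn is living and takes 1/50.

Eirik 3/100; Gudrun 2/5; Hakon 3/100; Ingeborg 3/100; Jorunn 1/50; Kolbein 1/50; Liv 3/25; Magnus 3/100; Njord 3/50; Sindre 3/25; Solveig 1/50; Trygve 3/25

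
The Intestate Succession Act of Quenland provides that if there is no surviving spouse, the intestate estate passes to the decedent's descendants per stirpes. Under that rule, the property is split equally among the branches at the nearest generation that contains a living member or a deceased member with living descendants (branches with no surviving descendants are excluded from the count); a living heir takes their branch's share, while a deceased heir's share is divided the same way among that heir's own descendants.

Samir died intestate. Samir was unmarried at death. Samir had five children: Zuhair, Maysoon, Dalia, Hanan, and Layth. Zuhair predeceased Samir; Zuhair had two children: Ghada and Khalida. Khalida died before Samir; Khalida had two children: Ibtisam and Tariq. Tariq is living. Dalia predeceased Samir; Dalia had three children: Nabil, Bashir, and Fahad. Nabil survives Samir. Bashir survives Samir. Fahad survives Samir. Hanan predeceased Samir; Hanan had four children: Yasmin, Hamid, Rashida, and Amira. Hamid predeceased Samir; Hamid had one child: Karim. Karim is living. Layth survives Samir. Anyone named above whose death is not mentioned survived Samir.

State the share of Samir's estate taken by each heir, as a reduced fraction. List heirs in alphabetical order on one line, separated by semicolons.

Amira 1/20; Bashir 1/15; Fahad 1/15; Ghada 1/10; Ibtisam 1/20; Karim 1/20; Layth 1/5; Maysoon 1/5; Nabil 1/15; Rashida 1/20; Tariq 1/20; Yasmin 1/20

There is no surviving spouse, so the entire estate passes to Samir's descendants per stirpes.
The estate is divided into 5 equal shares of 1/5 among Zuhair, Maysoon, Dalia, Hanan, Layth.
Zuhair predeceased; the 1/5 allotted to Zuhair's branch passes to Zuhair's issue by representation.
The 1/5 is divided into 2 equal shares of 1/10 among Ghada, Khalida.
Ghada is living and takes 1/10.
Khalida predeceased; the 1/10 allotted to Khalida's branch passes to Khalida's issue by representation.
The 1/10 is divided into 2 equal shares of 1/20 among Ibtisam, Tariq.
Ibtisam is living and takes 1/20.
Tariq is living and takes 1/20.
Maysoon is living and takes 1/5.
Dalia predeceased; the 1/5 allotted to Dalia's branch passes to Dalia's issue by representation.
The 1/5 is divided into 3 equal shares of 1/15 among Nabil, Bashir, Fahad.
Nabil is living and takes 1/15.
Bashir is living and takes 1/15.
Fahad is living and takes 1/15.
Hanan predeceased; the 1/5 allotted to Hanan's branch passes to Hanan's issue by representation.
The 1/5 is divided into 4 equal shares of 1/20 among Yasmin, Hamid, Rashida, Amira.
Yasmin is living and takes 1/20.
Hamid predeceased; the 1/20 allotted to Hamid's branch passes to Hamid's issue by representation.
Karim is the sole taker at this level and receives the full 1/20.
Rashida is living and takes 1/20.
Amira is living and takes 1/20.
Layth is living and takes 1/5.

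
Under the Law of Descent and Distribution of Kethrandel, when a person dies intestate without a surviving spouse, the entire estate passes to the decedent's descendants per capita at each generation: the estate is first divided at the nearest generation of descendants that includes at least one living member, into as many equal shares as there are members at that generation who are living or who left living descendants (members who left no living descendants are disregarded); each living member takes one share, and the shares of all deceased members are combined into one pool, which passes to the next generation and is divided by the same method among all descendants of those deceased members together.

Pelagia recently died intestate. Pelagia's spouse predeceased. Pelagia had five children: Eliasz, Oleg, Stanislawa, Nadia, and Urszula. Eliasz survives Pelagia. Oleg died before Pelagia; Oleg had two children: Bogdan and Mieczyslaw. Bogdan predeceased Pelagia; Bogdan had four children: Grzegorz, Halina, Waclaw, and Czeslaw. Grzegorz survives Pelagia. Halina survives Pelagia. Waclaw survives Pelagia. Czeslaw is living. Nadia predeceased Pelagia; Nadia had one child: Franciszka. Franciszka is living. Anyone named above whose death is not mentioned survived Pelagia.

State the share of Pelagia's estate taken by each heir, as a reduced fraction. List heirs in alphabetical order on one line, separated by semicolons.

Czeslaw 1/30; Eliasz 1/5; Franciszka 2/15; Grzegorz 1/30; Halina 1/30; Mieczyslaw 2/15; Stanislawa 1/5; Urszula 1/5; Waclaw 1/30

There is no surviving spouse, so the entire estate passes to Pelagia's descendants per capita at each generation.
At generation 1 (Eliasz, Oleg, Stanislawa, Nadia, Urszula) there are 5 shares of (1)/5 = 1/5 each.
Living: Eliasz, Stanislawa, and Urszula — each takes 1/5.
Deceased: Oleg and Nadia. Their combined 2/5 is pooled and carried to generation 2.
At generation 2 (Bogdan, Mieczyslaw, Franciszka) there are 3 shares of (2/5)/3 = 2/15 each.
Living: Mieczyslaw and Franciszka — each takes 2/15.
Deceased: Bogdan. That 2/15 share is carried to generation 3.
At generation 3 (Grzegorz, Halina, Waclaw, Czeslaw) there are 4 shares of (2/15)/4 = 1/30 each.
Living: Grzegorz, Halina, Waclaw, and Czeslaw — each takes 1/30.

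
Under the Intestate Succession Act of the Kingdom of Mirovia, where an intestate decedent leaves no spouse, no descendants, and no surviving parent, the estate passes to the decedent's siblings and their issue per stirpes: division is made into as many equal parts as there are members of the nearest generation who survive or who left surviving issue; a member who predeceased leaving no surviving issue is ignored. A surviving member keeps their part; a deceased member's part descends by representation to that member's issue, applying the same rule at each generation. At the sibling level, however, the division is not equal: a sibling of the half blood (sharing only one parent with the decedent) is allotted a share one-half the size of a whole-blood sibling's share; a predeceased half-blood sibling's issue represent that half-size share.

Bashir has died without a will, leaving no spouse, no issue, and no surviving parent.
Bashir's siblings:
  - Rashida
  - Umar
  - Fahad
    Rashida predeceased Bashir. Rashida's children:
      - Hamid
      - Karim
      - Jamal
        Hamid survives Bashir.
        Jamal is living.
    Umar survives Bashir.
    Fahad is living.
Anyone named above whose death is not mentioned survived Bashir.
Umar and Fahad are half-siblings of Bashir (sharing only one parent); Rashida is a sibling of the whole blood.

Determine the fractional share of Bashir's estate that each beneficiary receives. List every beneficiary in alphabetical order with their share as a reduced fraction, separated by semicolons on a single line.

Fahad 1/4; Hamid 1/6; Jamal 1/6; Karim 1/6; Umar 1/4

No spouse, descendants, or parent survives, so the estate passes to Bashir's siblings per stirpes.
Half-blood siblings count for one-half the weight of whole-blood siblings at the initial division.
Dividing 1 in proportion to weights (total weight 2): Rashida (weight 1) → 1/2; Umar (weight 1/2) → 1/4; Fahad (weight 1/2) → 1/4.
Rashida predeceased; the 1/2 allotted to Rashida's branch passes to Rashida's issue by representation.
The 1/2 is divided into 3 equal shares of 1/6 among Hamid, Karim, Jamal.
Hamid is living and takes 1/6.
Karim is living and takes 1/6.
Jamal is living and takes 1/6.
Umar is living and takes 1/4.
Fahad is living and takes 1/4.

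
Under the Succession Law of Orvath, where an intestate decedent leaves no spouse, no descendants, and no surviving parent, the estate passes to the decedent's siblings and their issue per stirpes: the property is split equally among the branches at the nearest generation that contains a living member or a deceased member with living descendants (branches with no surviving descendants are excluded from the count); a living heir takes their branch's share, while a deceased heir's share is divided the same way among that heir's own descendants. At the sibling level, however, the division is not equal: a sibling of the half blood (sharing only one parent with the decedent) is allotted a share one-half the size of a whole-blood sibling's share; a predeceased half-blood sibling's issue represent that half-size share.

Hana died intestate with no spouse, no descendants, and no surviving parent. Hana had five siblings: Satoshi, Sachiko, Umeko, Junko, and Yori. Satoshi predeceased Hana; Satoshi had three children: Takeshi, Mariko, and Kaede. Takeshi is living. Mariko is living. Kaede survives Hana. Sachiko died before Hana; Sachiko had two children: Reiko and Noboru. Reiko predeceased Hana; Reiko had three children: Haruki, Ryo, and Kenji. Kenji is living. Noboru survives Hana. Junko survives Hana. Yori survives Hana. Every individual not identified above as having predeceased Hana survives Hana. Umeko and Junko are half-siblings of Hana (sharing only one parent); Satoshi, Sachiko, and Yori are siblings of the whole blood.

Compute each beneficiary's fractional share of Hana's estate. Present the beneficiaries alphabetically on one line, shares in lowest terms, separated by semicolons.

No spouse, descendants, or parent survives, so the estate passes to Hana's siblings per stirpes.
Half-blood siblings count for one-half the weight of whole-blood siblings at the initial division.
Dividing 1 in proportion to weights (total weight 4): Satoshi (weight 1) → 1/4; Sachiko (weight 1) → 1/4; Umeko (weight 1/2) → 1/8; Junko (weight 1/2) → 1/8; Yori (weight 1) → 1/4.
Satoshi predeceased; the 1/4 allotted to Satoshi's branch passes to Satoshi's issue by representation.
The 1/4 is divided into 3 equal shares of 1/12 among Takeshi, Mariko, Kaede.
Takeshi is living and takes 1/12.
Mariko is living and takes 1/12.
Kaede is living and takes 1/12.
Sachiko predeceased; the 1/4 allotted to Sachiko's branch passes to Sachiko's issue by representation.
The 1/4 is divided into 2 equal shares of 1/8 among Reiko, Noboru.
Reiko predeceased; the 1/8 allotted to Reiko's branch passes to Reiko's issue by representation.
The 1/8 is divided into 3 equal shares of 1/24 among Haruki, Ryo, Kenji.
Haruki is living and takes 1/24.
Ryo is living and takes 1/24.
Kenji is living and takes 1/24.
Noboru is living and takes 1/8.
Umeko is living and takes 1/8.
Junko is living and takes 1/8.
Yori is living and takes 1/4.

Haruki 1/24; Junko 1/8; Kaede 1/12; Kenji 1/24; Mariko 1/12; Noboru 1/8; Ryo 1/24; Takeshi 1/12; Umeko 1/8; Yori 1/4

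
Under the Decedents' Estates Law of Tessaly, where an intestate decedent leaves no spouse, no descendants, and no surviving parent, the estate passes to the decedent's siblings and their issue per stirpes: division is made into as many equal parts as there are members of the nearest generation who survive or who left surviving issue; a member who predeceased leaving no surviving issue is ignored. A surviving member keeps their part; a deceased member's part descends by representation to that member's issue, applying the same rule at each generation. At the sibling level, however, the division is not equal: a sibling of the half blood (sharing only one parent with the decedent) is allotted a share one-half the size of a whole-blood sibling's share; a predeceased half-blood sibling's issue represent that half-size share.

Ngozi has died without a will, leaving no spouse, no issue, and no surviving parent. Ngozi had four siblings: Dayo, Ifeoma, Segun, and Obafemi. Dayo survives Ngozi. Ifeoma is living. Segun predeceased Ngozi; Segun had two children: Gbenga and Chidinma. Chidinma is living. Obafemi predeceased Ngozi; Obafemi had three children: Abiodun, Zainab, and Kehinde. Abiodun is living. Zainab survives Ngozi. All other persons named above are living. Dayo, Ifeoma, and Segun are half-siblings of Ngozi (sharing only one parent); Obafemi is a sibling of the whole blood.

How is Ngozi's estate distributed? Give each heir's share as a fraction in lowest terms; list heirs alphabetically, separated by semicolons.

Abiodun 2/15; Chidinma 1/10; Dayo 1/5; Gbenga 1/10; Ifeoma 1/5; Kehinde 2/15; Zainab 2/15

No spouse, descendants, or parent survives, so the estate passes to Ngozi's siblings per stirpes.
Half-blood siblings count for one-half the weight of whole-blood siblings at the initial division.
Dividing 1 in proportion to weights (total weight 5/2): Dayo (weight 1/2) → 1/5; Ifeoma (weight 1/2) → 1/5; Segun (weight 1/2) → 1/5; Obafemi (weight 1) → 2/5.
Dayo is living and takes 1/5.
Ifeoma is living and takes 1/5.
Segun predeceased; the 1/5 allotted to Segun's branch passes to Segun's issue by representation.
The 1/5 is divided into 2 equal shares of 1/10 among Gbenga, Chidinma.
Gbenga is living and takes 1/10.
Chidinma is living and takes 1/10.
Obafemi predeceased; the 2/5 allotted to Obafemi's branch passes to Obafemi's issue by representation.
The 2/5 is divided into 3 equal shares of 2/15 among Abiodun, Zainab, Kehinde.
Abiodun is living and takes 2/15.
Zainab is living and takes 2/15.
Kehinde is living and takes 2/15.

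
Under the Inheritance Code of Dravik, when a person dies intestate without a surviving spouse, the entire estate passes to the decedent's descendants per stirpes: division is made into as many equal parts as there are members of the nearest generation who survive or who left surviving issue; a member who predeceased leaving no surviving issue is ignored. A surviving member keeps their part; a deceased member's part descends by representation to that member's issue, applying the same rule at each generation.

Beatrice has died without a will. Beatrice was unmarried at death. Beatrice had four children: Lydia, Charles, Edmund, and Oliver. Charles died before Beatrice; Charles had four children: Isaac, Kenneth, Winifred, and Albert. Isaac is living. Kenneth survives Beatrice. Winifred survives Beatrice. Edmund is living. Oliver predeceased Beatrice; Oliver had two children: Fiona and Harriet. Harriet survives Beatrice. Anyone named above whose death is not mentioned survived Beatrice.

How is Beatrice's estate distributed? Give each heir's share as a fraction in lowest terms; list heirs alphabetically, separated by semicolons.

There is no surviving spouse, so the entire estate passes to Beatrice's descendants per stirpes.
The estate is divided into 4 equal shares of 1/4 among Lydia, Charles, Edmund, Oliver.
Lydia is living and takes 1/4.
Charles predeceased; the 1/4 allotted to Charles's branch passes to Charles's issue by representation.
The 1/4 is divided into 4 equal shares of 1/16 among Isaac, Kenneth, Winifred, Albert.
Isaac is living and takes 1/16.
Kenneth is living and takes 1/16.
Winifred is living and takes 1/16.
Albert is living and takes 1/16.
Edmund is living and takes 1/4.
Oliver predeceased; the 1/4 allotted to Oliver's branch passes to Oliver's issue by representation.
The 1/4 is divided into 2 equal shares of 1/8 among Fiona, Harriet.
Fiona is living and takes 1/8.
Harriet is living and takes 1/8.

Albert 1/16; Edmund 1/4; Fiona 1/8; Harriet 1/8; Isaac 1/16; Kenneth 1/16; Lydia 1/4; Winifred 1/16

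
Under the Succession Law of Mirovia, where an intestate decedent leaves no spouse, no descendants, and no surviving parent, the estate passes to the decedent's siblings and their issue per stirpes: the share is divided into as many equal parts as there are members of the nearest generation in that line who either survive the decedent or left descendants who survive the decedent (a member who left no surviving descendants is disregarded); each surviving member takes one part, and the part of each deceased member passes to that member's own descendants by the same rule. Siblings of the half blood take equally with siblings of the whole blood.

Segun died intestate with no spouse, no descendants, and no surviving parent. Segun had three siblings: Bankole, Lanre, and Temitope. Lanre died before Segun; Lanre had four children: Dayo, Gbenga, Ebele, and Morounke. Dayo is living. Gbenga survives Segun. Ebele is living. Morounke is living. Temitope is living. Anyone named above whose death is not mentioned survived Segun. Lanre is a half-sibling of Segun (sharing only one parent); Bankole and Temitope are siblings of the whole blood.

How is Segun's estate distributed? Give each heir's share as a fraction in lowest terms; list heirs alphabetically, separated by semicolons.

Bankole 1/3; Dayo 1/12; Ebele 1/12; Gbenga 1/12; Morounke 1/12; Temitope 1/3

No spouse, descendants, or parent survives, so the estate passes to Segun's siblings per stirpes.
Half-blood and whole-blood siblings take equally under the stated rule.
The estate is divided into 3 equal shares of 1/3 among Bankole, Lanre, Temitope.
Bankole is living and takes 1/3.
Lanre predeceased; the 1/3 allotted to Lanre's branch passes to Lanre's issue by representation.
The 1/3 is divided into 4 equal shares of 1/12 among Dayo, Gbenga, Ebele, Morounke.
Dayo is living and takes 1/12.
Gbenga is living and takes 1/12.
Ebele is living and takes 1/12.
Morounke is living and takes 1/12.
Temitope is living and takes 1/3.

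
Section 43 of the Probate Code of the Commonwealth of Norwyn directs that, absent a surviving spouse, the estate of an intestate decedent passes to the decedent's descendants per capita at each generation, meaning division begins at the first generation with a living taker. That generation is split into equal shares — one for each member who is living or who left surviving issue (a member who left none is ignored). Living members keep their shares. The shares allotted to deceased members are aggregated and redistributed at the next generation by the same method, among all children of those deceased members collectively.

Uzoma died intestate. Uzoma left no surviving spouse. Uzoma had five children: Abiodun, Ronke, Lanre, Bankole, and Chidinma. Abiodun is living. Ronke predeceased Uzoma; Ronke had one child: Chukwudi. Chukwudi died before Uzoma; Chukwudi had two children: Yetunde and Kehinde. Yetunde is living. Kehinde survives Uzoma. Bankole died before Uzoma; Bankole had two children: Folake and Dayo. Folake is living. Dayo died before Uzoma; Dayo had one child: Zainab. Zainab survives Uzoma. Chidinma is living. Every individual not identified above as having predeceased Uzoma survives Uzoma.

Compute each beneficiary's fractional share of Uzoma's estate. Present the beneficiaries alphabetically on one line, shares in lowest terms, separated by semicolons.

Abiodun 1/5; Chidinma 1/5; Folake 2/15; Kehinde 4/45; Lanre 1/5; Yetunde 4/45; Zainab 4/45

There is no surviving spouse, so the entire estate passes to Uzoma's descendants per capita at each generation.
At generation 1 (Abiodun, Ronke, Lanre, Bankole, Chidinma) there are 5 shares of (1)/5 = 1/5 each.
Living: Abiodun, Lanre, and Chidinma — each takes 1/5.
Deceased: Ronke and Bankole. Their combined 2/5 is pooled and carried to generation 2.
At generation 2 (Chukwudi, Folake, Dayo) there are 3 shares of (2/5)/3 = 2/15 each.
Living: Folake — each takes 2/15.
Deceased: Chukwudi and Dayo. Their combined 4/15 is pooled and carried to generation 3.
At generation 3 (Yetunde, Kehinde, Zainab) there are 3 shares of (4/15)/3 = 4/45 each.
Living: Yetunde, Kehinde, and Zainab — each takes 4/45.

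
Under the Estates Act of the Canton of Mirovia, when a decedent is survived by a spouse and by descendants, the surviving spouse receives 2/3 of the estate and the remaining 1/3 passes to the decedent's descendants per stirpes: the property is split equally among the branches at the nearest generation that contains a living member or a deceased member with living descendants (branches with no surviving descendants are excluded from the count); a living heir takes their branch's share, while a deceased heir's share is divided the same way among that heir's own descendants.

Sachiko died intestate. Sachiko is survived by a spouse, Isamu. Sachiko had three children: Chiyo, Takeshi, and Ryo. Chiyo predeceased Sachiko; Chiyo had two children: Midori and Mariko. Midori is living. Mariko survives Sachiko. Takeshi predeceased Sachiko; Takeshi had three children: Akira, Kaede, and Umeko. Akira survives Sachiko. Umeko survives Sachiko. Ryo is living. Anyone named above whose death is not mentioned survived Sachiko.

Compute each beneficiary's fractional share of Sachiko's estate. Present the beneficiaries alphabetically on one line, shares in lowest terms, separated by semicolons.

Akira 1/27; Isamu 2/3; Kaede 1/27; Mariko 1/18; Midori 1/18; Ryo 1/9; Umeko 1/27

Isamu, as surviving spouse, takes 2/3.
The remaining 1/3 passes to Sachiko's descendants per stirpes.
The 1/3 is divided into 3 equal shares of 1/9 among Chiyo, Takeshi, Ryo.
Chiyo predeceased; the 1/9 allotted to Chiyo's branch passes to Chiyo's issue by representation.
The 1/9 is divided into 2 equal shares of 1/18 among Midori, Mariko.
Midori is living and takes 1/18.
Mariko is living and takes 1/18.
Takeshi predeceased; the 1/9 allotted to Takeshi's branch passes to Takeshi's issue by representation.
The 1/9 is divided into 3 equal shares of 1/27 among Akira, Kaede, Umeko.
Akira is living and takes 1/27.
Kaede is living and takes 1/27.
Umeko is living and takes 1/27.
Ryo is living and takes 1/9.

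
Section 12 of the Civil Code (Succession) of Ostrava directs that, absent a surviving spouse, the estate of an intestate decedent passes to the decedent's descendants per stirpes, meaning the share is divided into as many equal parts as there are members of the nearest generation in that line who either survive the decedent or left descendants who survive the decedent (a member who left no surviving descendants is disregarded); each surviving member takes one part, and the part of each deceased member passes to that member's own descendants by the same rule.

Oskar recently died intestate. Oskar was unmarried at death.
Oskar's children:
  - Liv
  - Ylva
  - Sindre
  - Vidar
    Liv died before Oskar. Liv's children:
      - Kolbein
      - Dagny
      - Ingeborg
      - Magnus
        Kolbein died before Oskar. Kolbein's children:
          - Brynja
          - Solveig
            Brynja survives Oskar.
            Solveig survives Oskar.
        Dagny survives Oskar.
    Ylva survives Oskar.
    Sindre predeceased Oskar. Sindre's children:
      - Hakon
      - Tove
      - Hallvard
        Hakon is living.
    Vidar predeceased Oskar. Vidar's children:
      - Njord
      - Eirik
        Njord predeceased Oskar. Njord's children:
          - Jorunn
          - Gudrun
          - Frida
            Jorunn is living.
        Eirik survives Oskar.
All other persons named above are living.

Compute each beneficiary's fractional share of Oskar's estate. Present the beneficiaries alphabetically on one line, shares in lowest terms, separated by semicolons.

There is no surviving spouse, so the entire estate passes to Oskar's descendants per stirpes.
The estate is divided into 4 equal shares of 1/4 among Liv, Ylva, Sindre, Vidar.
Liv predeceased; the 1/4 allotted to Liv's branch passes to Liv's issue by representation.
The 1/4 is divided into 4 equal shares of 1/16 among Kolbein, Dagny, Ingeborg, Magnus.
Kolbein predeceased; the 1/16 allotted to Kolbein's branch passes to Kolbein's issue by representation.
The 1/16 is divided into 2 equal shares of 1/32 among Brynja, Solveig.
Brynja is living and takes 1/32.
Solveig is living and takes 1/32.
Dagny is living and takes 1/16.
Ingeborg is living and takes 1/16.
Magnus is living and takes 1/16.
Ylva is living and takes 1/4.
Sindre predeceased; the 1/4 allotted to Sindre's branch passes to Sindre's issue by representation.
The 1/4 is divided into 3 equal shares of 1/12 among Hakon, Tove, Hallvard.
Hakon is living and takes 1/12.
Tove is living and takes 1/12.
Hallvard is living and takes 1/12.
Vidar predeceased; the 1/4 allotted to Vidar's branch passes to Vidar's issue by representation.
The 1/4 is divided into 2 equal shares of 1/8 among Njord, Eirik.
Njord predeceased; the 1/8 allotted to Njord's branch passes to Njord's issue by representation.
The 1/8 is divided into 3 equal shares of 1/24 among Jorunn, Gudrun, Frida.
Jorunn is living and takes 1/24.
Gudrun is living and takes 1/24.
Frida is living and takes 1/24.
Eirik is living and takes 1/8.

Brynja 1/32; Dagny 1/16; Eirik 1/8; Frida 1/24; Gudrun 1/24; Hakon 1/12; Hallvard 1/12; Ingeborg 1/16; Jorunn 1/24; Magnus 1/16; Solveig 1/32; Tove 1/12; Ylva 1/4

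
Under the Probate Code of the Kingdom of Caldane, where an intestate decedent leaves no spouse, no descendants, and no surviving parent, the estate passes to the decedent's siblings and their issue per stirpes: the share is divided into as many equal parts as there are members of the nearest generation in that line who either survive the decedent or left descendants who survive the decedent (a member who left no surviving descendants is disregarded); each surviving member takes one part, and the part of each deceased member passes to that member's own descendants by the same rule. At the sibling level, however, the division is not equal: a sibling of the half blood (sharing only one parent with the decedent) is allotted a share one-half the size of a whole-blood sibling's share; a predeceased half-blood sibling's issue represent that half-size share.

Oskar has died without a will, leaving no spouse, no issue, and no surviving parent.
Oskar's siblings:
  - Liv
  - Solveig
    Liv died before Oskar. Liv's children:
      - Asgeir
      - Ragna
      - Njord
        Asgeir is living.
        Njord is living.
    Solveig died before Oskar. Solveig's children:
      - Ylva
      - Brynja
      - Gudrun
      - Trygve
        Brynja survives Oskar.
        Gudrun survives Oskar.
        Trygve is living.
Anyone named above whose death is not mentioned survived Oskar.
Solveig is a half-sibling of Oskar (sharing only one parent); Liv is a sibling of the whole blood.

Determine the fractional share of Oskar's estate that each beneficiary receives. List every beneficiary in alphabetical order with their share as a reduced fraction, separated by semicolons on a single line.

Asgeir 2/9; Brynja 1/12; Gudrun 1/12; Njord 2/9; Ragna 2/9; Trygve 1/12; Ylva 1/12

No spouse, descendants, or parent survives, so the estate passes to Oskar's siblings per stirpes.
Half-blood siblings count for one-half the weight of whole-blood siblings at the initial division.
Dividing 1 in proportion to weights (total weight 3/2): Liv (weight 1) → 2/3; Solveig (weight 1/2) → 1/3.
Liv predeceased; the 2/3 allotted to Liv's branch passes to Liv's issue by representation.
The 2/3 is divided into 3 equal shares of 2/9 among Asgeir, Ragna, Njord.
Asgeir is living and takes 2/9.
Ragna is living and takes 2/9.
Njord is living and takes 2/9.
Solveig predeceased; the 1/3 allotted to Solveig's branch passes to Solveig's issue by representation.
The 1/3 is divided into 4 equal shares of 1/12 among Ylva, Brynja, Gudrun, Trygve.
Ylva is living and takes 1/12.
Brynja is living and takes 1/12.
Gudrun is living and takes 1/12.
Trygve is living and takes 1/12.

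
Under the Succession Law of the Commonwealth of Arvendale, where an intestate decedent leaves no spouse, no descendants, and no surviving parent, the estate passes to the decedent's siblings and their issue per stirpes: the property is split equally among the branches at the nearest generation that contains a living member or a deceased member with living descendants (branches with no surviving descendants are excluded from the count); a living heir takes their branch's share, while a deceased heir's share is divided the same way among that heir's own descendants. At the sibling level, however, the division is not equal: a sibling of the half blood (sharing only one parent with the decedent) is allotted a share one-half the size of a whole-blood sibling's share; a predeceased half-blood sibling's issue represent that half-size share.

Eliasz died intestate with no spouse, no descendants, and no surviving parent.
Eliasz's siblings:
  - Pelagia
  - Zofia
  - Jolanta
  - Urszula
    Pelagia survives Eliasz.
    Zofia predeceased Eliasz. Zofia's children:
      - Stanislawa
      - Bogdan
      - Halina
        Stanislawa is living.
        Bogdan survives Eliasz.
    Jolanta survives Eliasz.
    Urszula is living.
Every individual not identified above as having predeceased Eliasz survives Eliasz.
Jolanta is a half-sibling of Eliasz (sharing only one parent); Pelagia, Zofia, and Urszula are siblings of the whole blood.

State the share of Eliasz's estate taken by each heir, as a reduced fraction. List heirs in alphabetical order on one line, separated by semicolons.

No spouse, descendants, or parent survives, so the estate passes to Eliasz's siblings per stirpes.
Half-blood siblings count for one-half the weight of whole-blood siblings at the initial division.
Dividing 1 in proportion to weights (total weight 7/2): Pelagia (weight 1) → 2/7; Zofia (weight 1) → 2/7; Jolanta (weight 1/2) → 1/7; Urszula (weight 1) → 2/7.
Pelagia is living and takes 2/7.
Zofia predeceased; the 2/7 allotted to Zofia's branch passes to Zofia's issue by representation.
The 2/7 is divided into 3 equal shares of 2/21 among Stanislawa, Bogdan, Halina.
Stanislawa is living and takes 2/21.
Bogdan is living and takes 2/21.
Halina is living and takes 2/21.
Jolanta is living and takes 1/7.
Urszula is living and takes 2/7.

Bogdan 2/21; Halina 2/21; Jolanta 1/7; Pelagia 2/7; Stanislawa 2/21; Urszula 2/7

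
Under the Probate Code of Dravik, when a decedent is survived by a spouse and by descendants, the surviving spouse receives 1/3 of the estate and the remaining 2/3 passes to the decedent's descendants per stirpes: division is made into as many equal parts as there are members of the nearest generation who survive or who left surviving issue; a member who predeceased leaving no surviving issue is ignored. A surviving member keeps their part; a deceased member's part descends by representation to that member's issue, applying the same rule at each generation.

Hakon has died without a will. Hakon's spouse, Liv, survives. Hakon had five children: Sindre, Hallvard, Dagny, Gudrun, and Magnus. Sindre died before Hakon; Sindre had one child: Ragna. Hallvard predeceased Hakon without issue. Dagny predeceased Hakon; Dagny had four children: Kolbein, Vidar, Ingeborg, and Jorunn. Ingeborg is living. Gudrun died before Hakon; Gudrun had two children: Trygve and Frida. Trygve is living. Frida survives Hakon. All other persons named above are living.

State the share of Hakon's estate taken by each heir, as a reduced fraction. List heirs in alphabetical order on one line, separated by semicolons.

Liv, as surviving spouse, takes 1/3.
The remaining 2/3 passes to Hakon's descendants per stirpes.
Hallvard left no surviving issue, so that branch lapses and is disregarded.
The 2/3 is divided into 4 equal shares of 1/6 among Sindre, Dagny, Gudrun, Magnus.
Sindre predeceased; the 1/6 allotted to Sindre's branch passes to Sindre's issue by representation.
Ragna is the sole taker at this level and receives the full 1/6.
Dagny predeceased; the 1/6 allotted to Dagny's branch passes to Dagny's issue by representation.
The 1/6 is divided into 4 equal shares of 1/24 among Kolbein, Vidar, Ingeborg, Jorunn.
Kolbein is living and takes 1/24.
Vidar is living and takes 1/24.
Ingeborg is living and takes 1/24.
Jorunn is living and takes 1/24.
Gudrun predeceased; the 1/6 allotted to Gudrun's branch passes to Gudrun's issue by representation.
The 1/6 is divided into 2 equal shares of 1/12 among Trygve, Frida.
Trygve is living and takes 1/12.
Frida is living and takes 1/12.
Magnus is living and takes 1/6.

Frida 1/12; Ingeborg 1/24; Jorunn 1/24; Kolbein 1/24; Liv 1/3; Magnus 1/6; Ragna 1/6; Trygve 1/12; Vidar 1/24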